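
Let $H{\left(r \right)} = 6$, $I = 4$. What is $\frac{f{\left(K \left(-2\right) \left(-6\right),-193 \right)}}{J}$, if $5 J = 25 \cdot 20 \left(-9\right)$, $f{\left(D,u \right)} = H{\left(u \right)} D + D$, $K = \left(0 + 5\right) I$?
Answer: $- \frac{28}{15} \approx -1.8667$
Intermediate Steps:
$K = 20$ ($K = \left(0 + 5\right) 4 = 5 \cdot 4 = 20$)
$f{\left(D,u \right)} = 7 D$ ($f{\left(D,u \right)} = 6 D + D = 7 D$)
$J = -900$ ($J = \frac{25 \cdot 20 \left(-9\right)}{5} = \frac{500 \left(-9\right)}{5} = \frac{1}{5} \left(-4500\right) = -900$)
$\frac{f{\left(K \left(-2\right) \left(-6\right),-193 \right)}}{J} = \frac{7 \cdot 20 \left(-2\right) \left(-6\right)}{-900} = 7 \left(\left(-40\right) \left(-6\right)\right) \left(- \frac{1}{900}\right) = 7 \cdot 240 \left(- \frac{1}{900}\right) = 1680 \left(- \frac{1}{900}\right) = - \frac{28}{15}$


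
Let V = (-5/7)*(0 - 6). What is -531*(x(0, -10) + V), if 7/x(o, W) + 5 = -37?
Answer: -30621/14 ≈ -2187.2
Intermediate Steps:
x(o, W) = -⅙ (x(o, W) = 7/(-5 - 37) = 7/(-42) = 7*(-1/42) = -⅙)
V = 30/7 (V = -5*⅐*(-6) = -5/7*(-6) = 30/7 ≈ 4.2857)
-531*(x(0, -10) + V) = -531*(-⅙ + 30/7) = -531*173/42 = -30621/14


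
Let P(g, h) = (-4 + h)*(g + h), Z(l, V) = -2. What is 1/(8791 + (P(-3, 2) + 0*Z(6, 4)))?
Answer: 1/8793 ≈ 0.00011373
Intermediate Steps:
1/(8791 + (P(-3, 2) + 0*Z(6, 4))) = 1/(8791 + ((2² - 4*(-3) - 4*2 - 3*2) + 0*(-2))) = 1/(8791 + ((4 + 12 - 8 - 6) + 0)) = 1/(8791 + (2 + 0)) = 1/(8791 + 2) = 1/8793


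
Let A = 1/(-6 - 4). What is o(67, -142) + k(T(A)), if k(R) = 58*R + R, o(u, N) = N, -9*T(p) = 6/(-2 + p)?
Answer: -7766/63 ≈ -123.27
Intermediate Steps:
A = -1/10 (A = 1/(-10) = -1/10 ≈ -0.10000)
T(p) = -2/(3*(-2 + p))
k(R) = 59*R
o(67, -142) + k(T(A)) = -142 + 59*(-2/(-6 + 3*(-1/10))) = -142 + 59*(-2/(-6 - 3/10)) = -142 + 59*(-2/(-63/10)) = -142 + 59*(-2*(-10/63)) = -142 + 59*(20/63) = -142 + 1180/63 = -7766/63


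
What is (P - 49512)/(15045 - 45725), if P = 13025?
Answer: 36487/30680 ≈ 1.1893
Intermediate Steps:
(P - 49512)/(15045 - 45725) = (13025 - 49512)/(15045 - 45725) = -36487/(-30680) = -36487*(-1/30680) = 36487/30680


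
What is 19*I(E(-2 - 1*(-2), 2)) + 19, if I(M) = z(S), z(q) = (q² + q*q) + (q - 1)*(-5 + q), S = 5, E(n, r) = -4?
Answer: 969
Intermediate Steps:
z(q) = 2*q² + (-1 + q)*(-5 + q) (z(q) = (q² + q²) + (-1 + q)*(-5 + q) = 2*q² + (-1 + q)*(-5 + q))
I(M) = 50 (I(M) = 5 - 6*5 + 3*5² = 5 - 30 + 3*25 = 5 - 30 + 75 = 50)
19*I(E(-2 - 1*(-2), 2)) + 19 = 19*50 + 19 = 950 + 19 = 969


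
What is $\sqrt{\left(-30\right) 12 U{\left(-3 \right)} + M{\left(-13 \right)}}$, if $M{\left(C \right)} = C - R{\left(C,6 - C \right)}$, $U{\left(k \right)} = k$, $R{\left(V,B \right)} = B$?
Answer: $2 \sqrt{262} \approx 32.373$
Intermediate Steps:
$M{\left(C \right)} = -6 + 2 C$ ($M{\left(C \right)} = C - \left(6 - C\right) = C + \left(-6 + C\right) = -6 + 2 C$)
$\sqrt{\left(-30\right) 12 U{\left(-3 \right)} + M{\left(-13 \right)}} = \sqrt{\left(-30\right) 12 \left(-3\right) + \left(-6 + 2 \left(-13\right)\right)} = \sqrt{\left(-360\right) \left(-3\right) - 32} = \sqrt{1080 - 32} = \sqrt{1048} = 2 \sqrt{262}$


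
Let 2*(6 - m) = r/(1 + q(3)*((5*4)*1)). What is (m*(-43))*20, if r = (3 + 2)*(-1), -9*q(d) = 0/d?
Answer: -7310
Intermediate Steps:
q(d) = 0 (q(d) = -0/d = -⅑*0 = 0)
r = -5 (r = 5*(-1) = -5)
m = 17/2 (m = 6 - (-5)/(2*(1 + 0*((5*4)*1))) = 6 - (-5)/(2*(1 + 0*(20*1))) = 6 - (-5)/(2*(1 + 0*20)) = 6 - (-5)/(2*(1 + 0)) = 6 - (-5)/(2*1) = 6 - (-5)/2 = 6 - ½*(-5) = 6 + 5/2 = 17/2 ≈ 8.5000)
(m*(-43))*20 = ((17/2)*(-43))*20 = -731/2*20 = -7310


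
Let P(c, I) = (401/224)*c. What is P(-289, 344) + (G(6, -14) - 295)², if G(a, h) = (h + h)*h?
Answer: 1991727/224 ≈ 8891.6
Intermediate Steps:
P(c, I) = 401*c/224 (P(c, I) = (401*(1/224))*c = 401*c/224)
G(a, h) = 2*h² (G(a, h) = (2*h)*h = 2*h²)
P(-289, 344) + (G(6, -14) - 295)² = (401/224)*(-289) + (2*(-14)² - 295)² = -115889/224 + (2*196 - 295)² = -115889/224 + (392 - 295)² = -115889/224 + 97² = -115889/224 + 9409 = 1991727/224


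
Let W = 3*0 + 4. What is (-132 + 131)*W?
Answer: -4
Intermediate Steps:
W = 4 (W = 0 + 4 = 4)
(-132 + 131)*W = (-132 + 131)*4 = -1*4 = -4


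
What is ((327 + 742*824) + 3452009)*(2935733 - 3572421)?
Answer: -2587337039872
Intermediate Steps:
((327 + 742*824) + 3452009)*(2935733 - 3572421) = ((327 + 611408) + 3452009)*(-636688) = (611735 + 3452009)*(-636688) = 4063744*(-636688) = -2587337039872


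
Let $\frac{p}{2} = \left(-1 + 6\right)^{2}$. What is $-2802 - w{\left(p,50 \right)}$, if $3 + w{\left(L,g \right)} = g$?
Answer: $-2849$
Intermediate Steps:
$p = 50$ ($p = 2 \left(-1 + 6\right)^{2} = 2 \cdot 5^{2} = 2 \cdot 25 = 50$)
$w{\left(L,g \right)} = -3 + g$
$-2802 - w{\left(p,50 \right)} = -2802 - \left(-3 + 50\right) = -2802 - 47 = -2849$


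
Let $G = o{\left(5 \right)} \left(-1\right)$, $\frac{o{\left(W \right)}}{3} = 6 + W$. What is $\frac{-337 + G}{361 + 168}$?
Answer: $- \frac{370}{529} \approx -0.69943$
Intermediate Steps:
$o{\left(W \right)} = 18 + 3 W$ ($o{\left(W \right)} = 3 \left(6 + W\right) = 18 + 3 W$)
$G = -33$ ($G = \left(18 + 3 \cdot 5\right) \left(-1\right) = \left(18 + 15\right) \left(-1\right) = 33 \left(-1\right) = -33$)
$\frac{-337 + G}{361 + 168} = \frac{-337 - 33}{361 + 168} = - \frac{370}{529}$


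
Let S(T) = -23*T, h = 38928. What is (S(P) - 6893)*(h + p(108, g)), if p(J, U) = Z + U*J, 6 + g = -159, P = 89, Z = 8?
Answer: -188777040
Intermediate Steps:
g = -165 (g = -6 - 159 = -165)
p(J, U) = 8 + J*U (p(J, U) = 8 + U*J = 8 + J*U)
(S(P) - 6893)*(h + p(108, g)) = (-23*89 - 6893)*(38928 + (8 + 108*(-165))) = (-2047 - 6893)*(38928 + (8 - 17820)) = -8940*(38928 - 17812) = -8940*21116 = -188777040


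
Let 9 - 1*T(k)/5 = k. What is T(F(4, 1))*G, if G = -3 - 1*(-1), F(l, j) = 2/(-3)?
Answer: -290/3 ≈ -96.667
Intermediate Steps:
F(l, j) = -⅔ (F(l, j) = 2*(-⅓) = -⅔)
T(k) = 45 - 5*k
G = -2 (G = -3 + 1 = -2)
T(F(4, 1))*G = (45 - 5*(-⅔))*(-2) = (45 + 10/3)*(-2) = (145/3)*(-2) = -290/3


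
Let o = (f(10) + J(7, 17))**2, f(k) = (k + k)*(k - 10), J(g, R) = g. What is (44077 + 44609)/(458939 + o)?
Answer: 14781/76498 ≈ 0.19322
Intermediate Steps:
f(k) = 2*k*(-10 + k) (f(k) = (2*k)*(-10 + k) = 2*k*(-10 + k))
o = 49 (o = (2*10*(-10 + 10) + 7)**2 = (2*10*0 + 7)**2 = (0 + 7)**2 = 7**2 = 49)
(44077 + 44609)/(458939 + o) = (44077 + 44609)/(458939 + 49) = 88686/458988 = 88686*(1/458988) = 14781/76498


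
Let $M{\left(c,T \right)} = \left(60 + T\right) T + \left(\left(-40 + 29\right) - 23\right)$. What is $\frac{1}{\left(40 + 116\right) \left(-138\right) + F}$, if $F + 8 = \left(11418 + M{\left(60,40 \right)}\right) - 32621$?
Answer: $- \frac{1}{38773} \approx -2.5791 \cdot 10^{-5}$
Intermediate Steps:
$M{\left(c,T \right)} = -34 + T \left(60 + T\right)$ ($M{\left(c,T \right)} = T \left(60 + T\right) - 34 = -34 + T \left(60 + T\right)$)
$F = -17245$ ($F = -8 + \left(\left(11418 + \left(-34 + 40^{2} + 60 \cdot 40\right)\right) - 32621\right) = -8 + \left(\left(11418 + \left(-34 + 1600 + 2400\right)\right) - 32621\right) = -8 + \left(\left(11418 + 3966\right) - 32621\right) = -8 + \left(15384 - 32621\right) = -8 - 17237 = -17245$)
$\frac{1}{\left(40 + 116\right) \left(-138\right) + F} = \frac{1}{\left(40 + 116\right) \left(-138\right) - 17245} = \frac{1}{156 \left(-138\right) - 17245} = \frac{1}{-21528 - 17245} = \frac{1}{-38773} = - \frac{1}{38773}$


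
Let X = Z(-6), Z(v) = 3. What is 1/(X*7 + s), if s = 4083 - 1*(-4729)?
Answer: 1/8833 ≈ 0.00011321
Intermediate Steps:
X = 3
s = 8812 (s = 4083 + 4729 = 8812)
1/(X*7 + s) = 1/(3*7 + 8812) = 1/(21 + 8812) = 1/8833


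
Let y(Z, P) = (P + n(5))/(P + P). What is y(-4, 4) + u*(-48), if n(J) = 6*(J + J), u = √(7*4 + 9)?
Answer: 8 - 48*√37 ≈ -283.97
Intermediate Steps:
u = √37 (u = √(28 + 9) = √37 ≈ 6.0828)
n(J) = 12*J (n(J) = 6*(2*J) = 12*J)
y(Z, P) = (60 + P)/(2*P) (y(Z, P) = (P + 12*5)/(P + P) = (P + 60)/((2*P)) = (60 + P)*(1/(2*P)) = (60 + P)/(2*P))
y(-4, 4) + u*(-48) = (½)*(60 + 4)/4 + √37*(-48) = (½)*(¼)*64 - 48*√37 = 8 - 48*√37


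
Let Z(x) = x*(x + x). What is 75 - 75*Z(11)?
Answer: -18075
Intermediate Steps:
Z(x) = 2*x² (Z(x) = x*(2*x) = 2*x²)
75 - 75*Z(11) = 75 - 150*11² = 75 - 150*121 = 75 - 75*242 = 75 - 18150 = -18075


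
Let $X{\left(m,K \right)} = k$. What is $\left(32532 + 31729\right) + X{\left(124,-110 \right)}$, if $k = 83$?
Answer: $64344$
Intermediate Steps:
$X{\left(m,K \right)} = 83$
$\left(32532 + 31729\right) + X{\left(124,-110 \right)} = \left(32532 + 31729\right) + 83 = 64261 + 83 = 64344$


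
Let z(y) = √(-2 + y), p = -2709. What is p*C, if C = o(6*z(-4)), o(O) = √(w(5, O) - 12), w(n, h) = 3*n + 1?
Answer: -5418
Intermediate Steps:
w(n, h) = 1 + 3*n
o(O) = 2 (o(O) = √((1 + 3*5) - 12) = √((1 + 15) - 12) = √(16 - 12) = √4 = 2)
C = 2
p*C = -2709*2 = -5418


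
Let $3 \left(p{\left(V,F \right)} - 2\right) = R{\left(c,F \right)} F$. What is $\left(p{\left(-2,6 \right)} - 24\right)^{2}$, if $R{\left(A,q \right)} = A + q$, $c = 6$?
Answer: $4$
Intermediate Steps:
$p{\left(V,F \right)} = 2 + \frac{F \left(6 + F\right)}{3}$ ($p{\left(V,F \right)} = 2 + \frac{\left(6 + F\right) F}{3} = 2 + \frac{F \left(6 + F\right)}{3}$)
$\left(p{\left(-2,6 \right)} - 24\right)^{2} = \left(\left(2 + \frac{1}{3} \cdot 6 \left(6 + 6\right)\right) - 24\right)^{2} = \left(\left(2 + \frac{1}{3} \cdot 6 \cdot 12\right) - 24\right)^{2} = \left(\left(2 + 24\right) - 24\right)^{2} = \left(26 - 24\right)^{2} = 2^{2} = 4$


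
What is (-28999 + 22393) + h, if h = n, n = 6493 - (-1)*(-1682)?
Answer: -1795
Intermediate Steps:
n = 4811 (n = 6493 - 1*1682 = 6493 - 1682 = 4811)
h = 4811
(-28999 + 22393) + h = (-28999 + 22393) + 4811 = -6606 + 4811 = -1795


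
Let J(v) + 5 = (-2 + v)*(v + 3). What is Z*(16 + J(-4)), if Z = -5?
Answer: -85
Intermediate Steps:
J(v) = -5 + (-2 + v)*(3 + v) (J(v) = -5 + (-2 + v)*(v + 3) = -5 + (-2 + v)*(3 + v))
Z*(16 + J(-4)) = -5*(16 + (-11 - 4 + (-4)²)) = -5*(16 + (-11 - 4 + 16)) = -5*(16 + 1) = -5*17 = -85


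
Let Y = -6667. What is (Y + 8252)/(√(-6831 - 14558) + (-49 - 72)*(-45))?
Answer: 8630325/29669414 - 1585*I*√21389/29669414 ≈ 0.29088 - 0.007813*I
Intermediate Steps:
(Y + 8252)/(√(-6831 - 14558) + (-49 - 72)*(-45)) = (-6667 + 8252)/(√(-6831 - 14558) + (-49 - 72)*(-45)) = 1585/(√(-21389) - 121*(-45)) = 1585/(I*√21389 + 5445) = 1585/(5445 + I*√21389)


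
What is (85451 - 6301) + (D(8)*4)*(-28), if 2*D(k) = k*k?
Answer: 75566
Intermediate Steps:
D(k) = k²/2 (D(k) = (k*k)/2 = k²/2)
(85451 - 6301) + (D(8)*4)*(-28) = (85451 - 6301) + (((½)*8²)*4)*(-28) = 79150 + (((½)*64)*4)*(-28) = 79150 + (32*4)*(-28) = 79150 + 128*(-28) = 79150 - 3584 = 75566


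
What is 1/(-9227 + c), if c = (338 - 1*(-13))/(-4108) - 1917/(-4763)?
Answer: -1505108/13887154345 ≈ -0.00010838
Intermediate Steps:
c = 477171/1505108 (c = (338 + 13)*(-1/4108) - 1917*(-1/4763) = 351*(-1/4108) + 1917/4763 = -27/316 + 1917/4763 = 477171/1505108 ≈ 0.31703)
1/(-9227 + c) = 1/(-9227 + 477171/1505108) = 1/(-13887154345/1505108) = -1505108/13887154345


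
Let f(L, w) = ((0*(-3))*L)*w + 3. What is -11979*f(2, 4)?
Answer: -35937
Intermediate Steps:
f(L, w) = 3 (f(L, w) = (0*L)*w + 3 = 0*w + 3 = 0 + 3 = 3)
-11979*f(2, 4) = -11979*3 = -35937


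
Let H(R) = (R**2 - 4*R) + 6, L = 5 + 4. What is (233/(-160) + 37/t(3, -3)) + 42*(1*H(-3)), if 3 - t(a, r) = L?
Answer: 540661/480 ≈ 1126.4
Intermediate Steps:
L = 9
t(a, r) = -6 (t(a, r) = 3 - 1*9 = 3 - 9 = -6)
H(R) = 6 + R**2 - 4*R
(233/(-160) + 37/t(3, -3)) + 42*(1*H(-3)) = (233/(-160) + 37/(-6)) + 42*(1*(6 + (-3)**2 - 4*(-3))) = (233*(-1/160) + 37*(-1/6)) + 42*(1*(6 + 9 + 12)) = (-233/160 - 37/6) + 42*(1*27) = -3659/480 + 42*27 = -3659/480 + 1134 = 540661/480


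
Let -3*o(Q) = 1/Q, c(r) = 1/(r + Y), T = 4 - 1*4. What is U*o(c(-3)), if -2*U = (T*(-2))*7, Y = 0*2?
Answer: 0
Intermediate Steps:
T = 0 (T = 4 - 4 = 0)
Y = 0
c(r) = 1/r (c(r) = 1/(r + 0) = 1/r)
U = 0 (U = -0*(-2)*7/2 = -0*7 = -½*0 = 0)
o(Q) = -1/(3*Q)
U*o(c(-3)) = 0*(-1/(3*(1/(-3)))) = 0*(-1/(3*(-⅓))) = 0*(-⅓*(-3)) = 0*1 = 0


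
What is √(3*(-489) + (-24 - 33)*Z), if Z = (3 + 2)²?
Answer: 2*I*√723 ≈ 53.777*I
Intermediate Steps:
Z = 25 (Z = 5² = 25)
√(3*(-489) + (-24 - 33)*Z) = √(3*(-489) + (-24 - 33)*25) = √(-1467 - 57*25) = √(-1467 - 1425) = √(-2892) = 2*I*√723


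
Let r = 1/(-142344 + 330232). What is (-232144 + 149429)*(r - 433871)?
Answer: 6742856860083605/187888 ≈ 3.5888e+10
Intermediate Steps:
r = 1/187888 ≈ 5.3223e-6
(-232144 + 149429)*(r - 433871) = (-232144 + 149429)*(1/187888 - 433871) = -82715*(-81519154447/187888) = 6742856860083605/187888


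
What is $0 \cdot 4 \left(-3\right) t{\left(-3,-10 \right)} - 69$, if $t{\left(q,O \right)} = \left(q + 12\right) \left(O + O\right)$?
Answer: $-69$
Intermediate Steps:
$t{\left(q,O \right)} = 2 O \left(12 + q\right)$ ($t{\left(q,O \right)} = \left(12 + q\right) 2 O = 2 O \left(12 + q\right)$)
$0 \cdot 4 \left(-3\right) t{\left(-3,-10 \right)} - 69 = 0 \cdot 4 \left(-3\right) 2 \left(-10\right) \left(12 - 3\right) - 69 = 0 \left(-3\right) 2 \left(-10\right) 9 - 69 = 0 \left(-180\right) - 69 = 0 - 69 = -69$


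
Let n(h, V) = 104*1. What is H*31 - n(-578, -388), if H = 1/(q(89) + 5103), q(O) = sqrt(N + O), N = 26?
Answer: -2708053183/26040494 - 31*sqrt(115)/26040494 ≈ -103.99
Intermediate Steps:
n(h, V) = 104
q(O) = sqrt(26 + O)
H = 1/(5103 + sqrt(115)) (H = 1/(sqrt(26 + 89) + 5103) = 1/(sqrt(115) + 5103) = 1/(5103 + sqrt(115)) ≈ 0.00019555)
H*31 - n(-578, -388) = (5103/26040494 - sqrt(115)/26040494)*31 - 1*104 = (158193/26040494 - 31*sqrt(115)/26040494) - 104 = -2708053183/26040494 - 31*sqrt(115)/26040494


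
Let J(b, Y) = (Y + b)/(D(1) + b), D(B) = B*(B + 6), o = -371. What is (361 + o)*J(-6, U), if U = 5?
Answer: 10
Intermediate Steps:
D(B) = B*(6 + B)
J(b, Y) = (Y + b)/(7 + b) (J(b, Y) = (Y + b)/(1*(6 + 1) + b) = (Y + b)/(1*7 + b) = (Y + b)/(7 + b))
(361 + o)*J(-6, U) = (361 - 371)*((5 - 6)/(7 - 6)) = -10*(-1)/1 = -10*(-1) = 10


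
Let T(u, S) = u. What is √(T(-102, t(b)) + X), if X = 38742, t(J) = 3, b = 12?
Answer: 4*√2415 ≈ 196.57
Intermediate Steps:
√(T(-102, t(b)) + X) = √(-102 + 38742) = √38640 = 4*√2415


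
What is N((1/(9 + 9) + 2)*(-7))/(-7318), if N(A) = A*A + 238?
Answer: -144193/2371032 ≈ -0.060814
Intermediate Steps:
N(A) = 238 + A² (N(A) = A² + 238 = 238 + A²)
N((1/(9 + 9) + 2)*(-7))/(-7318) = (238 + ((1/(9 + 9) + 2)*(-7))²)/(-7318) = (238 + ((1/18 + 2)*(-7))²)*(-1/7318) = (238 + ((37/18)*(-7))²)*(-1/7318) = (238 + (-259/18)²)*(-1/7318) = (238 + 67081/324)*(-1/7318) = (144193/324)*(-1/7318) = -144193/2371032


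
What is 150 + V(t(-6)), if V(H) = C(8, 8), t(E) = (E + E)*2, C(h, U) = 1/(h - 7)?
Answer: 151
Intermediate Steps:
C(h, U) = 1/(-7 + h)
t(E) = 4*E (t(E) = (2*E)*2 = 4*E)
V(H) = 1 (V(H) = 1/(-7 + 8) = 1/1 = 1)
150 + V(t(-6)) = 150 + 1 = 151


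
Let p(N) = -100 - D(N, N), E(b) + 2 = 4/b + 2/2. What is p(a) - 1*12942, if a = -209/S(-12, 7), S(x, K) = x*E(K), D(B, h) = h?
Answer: -468049/36 ≈ -13001.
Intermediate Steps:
E(b) = -1 + 4/b (E(b) = -2 + (4/b + 2/2) = -2 + (4/b + 2*(½)) = -2 + (4/b + 1) = -2 + (1 + 4/b) = -1 + 4/b)
S(x, K) = x*(4 - K)/K (S(x, K) = x*((4 - K)/K) = x*(4 - K)/K)
a = -1463/36 (a = -209*(-7/(12*(4 - 1*7))) = -209*(-7/(12*(4 - 7))) = -209/((-12*⅐*(-3))) = -209/36/7 = -209*7/36 = -1463/36 ≈ -40.639)
p(N) = -100 - N
p(a) - 1*12942 = (-100 - 1*(-1463/36)) - 1*12942 = (-100 + 1463/36) - 12942 = -2137/36 - 12942 = -468049/36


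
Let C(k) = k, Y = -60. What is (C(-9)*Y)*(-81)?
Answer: -43740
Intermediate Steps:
(C(-9)*Y)*(-81) = -9*(-60)*(-81) = 540*(-81) = -43740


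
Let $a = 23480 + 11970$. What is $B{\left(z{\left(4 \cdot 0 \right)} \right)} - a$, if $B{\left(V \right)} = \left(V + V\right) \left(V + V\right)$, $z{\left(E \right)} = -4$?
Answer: $-35386$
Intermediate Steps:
$B{\left(V \right)} = 4 V^{2}$ ($B{\left(V \right)} = 2 V 2 V = 4 V^{2}$)
$a = 35450$
$B{\left(z{\left(4 \cdot 0 \right)} \right)} - a = 4 \left(-4\right)^{2} - 35450 = 4 \cdot 16 - 35450 = 64 - 35450 = -35386$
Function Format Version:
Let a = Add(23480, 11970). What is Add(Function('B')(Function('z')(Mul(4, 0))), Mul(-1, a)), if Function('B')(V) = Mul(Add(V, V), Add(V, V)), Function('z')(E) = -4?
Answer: -35386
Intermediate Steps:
Function('B')(V) = Mul(4, Pow(V, 2)) (Function('B')(V) = Mul(Mul(2, V), Mul(2, V)) = Mul(4, Pow(V, 2)))
a = 35450
Add(Function('B')(Function('z')(Mul(4, 0))), Mul(-1, a)) = Add(Mul(4, Pow(-4, 2)), Mul(-1, 35450)) = Add(Mul(4, 16), -35450) = Add(64, -35450) = -35386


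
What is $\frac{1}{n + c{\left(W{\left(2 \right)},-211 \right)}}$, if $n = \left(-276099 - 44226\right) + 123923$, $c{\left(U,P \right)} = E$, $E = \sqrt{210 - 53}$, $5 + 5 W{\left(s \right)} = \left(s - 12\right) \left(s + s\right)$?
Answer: $- \frac{196402}{38573745447} - \frac{\sqrt{157}}{38573745447} \approx -5.0919 \cdot 10^{-6}$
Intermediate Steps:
$W{\left(s \right)} = -1 + \frac{2 s \left(-12 + s\right)}{5}$ ($W{\left(s \right)} = -1 + \frac{\left(s - 12\right) \left(s + s\right)}{5} = -1 + \frac{\left(-12 + s\right) 2 s}{5} = -1 + \frac{2 s \left(-12 + s\right)}{5}$)
$E = \sqrt{157} \approx 12.53$
$c{\left(U,P \right)} = \sqrt{157}$
$n = -196402$ ($n = -320325 + 123923 = -196402$)
$\frac{1}{n + c{\left(W{\left(2 \right)},-211 \right)}} = \frac{1}{-196402 + \sqrt{157}}$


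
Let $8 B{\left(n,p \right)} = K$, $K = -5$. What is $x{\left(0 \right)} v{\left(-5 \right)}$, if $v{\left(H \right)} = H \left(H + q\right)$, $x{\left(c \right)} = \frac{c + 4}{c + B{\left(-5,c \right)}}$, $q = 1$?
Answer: $-128$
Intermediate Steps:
$B{\left(n,p \right)} = - \frac{5}{8}$ ($B{\left(n,p \right)} = \frac{1}{8} \left(-5\right) = - \frac{5}{8}$)
$x{\left(c \right)} = \frac{4 + c}{- \frac{5}{8} + c}$ ($x{\left(c \right)} = \frac{c + 4}{c - \frac{5}{8}} = \frac{4 + c}{- \frac{5}{8} + c}$)
$v{\left(H \right)} = H \left(1 + H\right)$ ($v{\left(H \right)} = H \left(H + 1\right) = H \left(1 + H\right)$)
$x{\left(0 \right)} v{\left(-5 \right)} = \frac{8 \left(4 + 0\right)}{-5 + 8 \cdot 0} \left(- 5 \left(1 - 5\right)\right) = 8 \frac{1}{-5 + 0} \cdot 4 \left(\left(-5\right) \left(-4\right)\right) = 8 \frac{1}{-5} \cdot 4 \cdot 20 = 8 \left(- \frac{1}{5}\right) 4 \cdot 20 = \left(- \frac{32}{5}\right) 20 = -128$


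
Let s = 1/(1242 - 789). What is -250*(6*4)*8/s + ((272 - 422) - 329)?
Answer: -21744479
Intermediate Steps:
s = 1/453 ≈ 0.0022075
-250*(6*4)*8/s + ((272 - 422) - 329) = -250*(6*4)*8/1/453 + ((272 - 422) - 329) = -250*24*8*453 + (-150 - 329) = -48000*453 - 479 = -250*86976 - 479 = -21744000 - 479 = -21744479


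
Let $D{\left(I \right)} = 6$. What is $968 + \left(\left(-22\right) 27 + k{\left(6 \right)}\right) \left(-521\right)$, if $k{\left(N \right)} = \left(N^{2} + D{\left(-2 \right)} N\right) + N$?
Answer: $269804$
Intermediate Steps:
$k{\left(N \right)} = N^{2} + 7 N$ ($k{\left(N \right)} = \left(N^{2} + 6 N\right) + N = N^{2} + 7 N$)
$968 + \left(\left(-22\right) 27 + k{\left(6 \right)}\right) \left(-521\right) = 968 + \left(\left(-22\right) 27 + 6 \left(7 + 6\right)\right) \left(-521\right) = 968 + \left(-594 + 6 \cdot 13\right) \left(-521\right) = 968 + \left(-594 + 78\right) \left(-521\right) = 968 - -268836 = 968 + 268836 = 269804$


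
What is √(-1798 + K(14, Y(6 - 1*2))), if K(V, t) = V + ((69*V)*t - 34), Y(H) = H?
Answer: √2046 ≈ 45.233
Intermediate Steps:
K(V, t) = -34 + V + 69*V*t (K(V, t) = V + (69*V*t - 34) = V + (-34 + 69*V*t) = -34 + V + 69*V*t)
√(-1798 + K(14, Y(6 - 1*2))) = √(-1798 + (-34 + 14 + 69*14*(6 - 1*2))) = √(-1798 + (-34 + 14 + 69*14*(6 - 2))) = √(-1798 + (-34 + 14 + 69*14*4)) = √(-1798 + (-34 + 14 + 3864)) = √(-1798 + 3844) = √2046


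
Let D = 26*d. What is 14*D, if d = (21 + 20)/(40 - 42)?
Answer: -7462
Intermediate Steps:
d = -41/2 (d = 41/(-2) = 41*(-½) = -41/2 ≈ -20.500)
D = -533 (D = 26*(-41/2) = -533)
14*D = 14*(-533) = -7462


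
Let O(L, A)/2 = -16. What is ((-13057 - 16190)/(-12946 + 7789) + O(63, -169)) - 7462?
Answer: -12872437/1719 ≈ -7488.3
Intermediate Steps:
O(L, A) = -32 (O(L, A) = 2*(-16) = -32)
((-13057 - 16190)/(-12946 + 7789) + O(63, -169)) - 7462 = ((-13057 - 16190)/(-12946 + 7789) - 32) - 7462 = (-29247/(-5157) - 32) - 7462 = (-29247*(-1/5157) - 32) - 7462 = (9749/1719 - 32) - 7462 = -45259/1719 - 7462 = -12872437/1719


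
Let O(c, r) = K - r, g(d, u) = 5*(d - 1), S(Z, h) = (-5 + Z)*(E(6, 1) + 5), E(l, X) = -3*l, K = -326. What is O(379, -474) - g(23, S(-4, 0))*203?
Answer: -22182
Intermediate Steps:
S(Z, h) = 65 - 13*Z (S(Z, h) = (-5 + Z)*(-3*6 + 5) = (-5 + Z)*(-18 + 5) = (-5 + Z)*(-13) = 65 - 13*Z)
g(d, u) = -5 + 5*d (g(d, u) = 5*(-1 + d) = -5 + 5*d)
O(c, r) = -326 - r
O(379, -474) - g(23, S(-4, 0))*203 = (-326 - 1*(-474)) - (-5 + 5*23)*203 = (-326 + 474) - (-5 + 115)*203 = 148 - 110*203 = 148 - 1*22330 = 148 - 22330 = -22182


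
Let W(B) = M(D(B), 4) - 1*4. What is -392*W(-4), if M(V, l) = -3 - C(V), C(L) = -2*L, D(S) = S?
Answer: 5880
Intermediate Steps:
M(V, l) = -3 + 2*V (M(V, l) = -3 - (-2)*V = -3 + 2*V)
W(B) = -7 + 2*B (W(B) = (-3 + 2*B) - 1*4 = (-3 + 2*B) - 4 = -7 + 2*B)
-392*W(-4) = -392*(-7 + 2*(-4)) = -392*(-7 - 8) = -392*(-15) = 5880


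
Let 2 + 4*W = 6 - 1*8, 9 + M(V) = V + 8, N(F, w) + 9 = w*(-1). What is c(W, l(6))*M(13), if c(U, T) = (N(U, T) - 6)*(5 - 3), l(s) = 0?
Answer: -360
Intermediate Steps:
N(F, w) = -9 - w (N(F, w) = -9 + w*(-1) = -9 - w)
M(V) = -1 + V (M(V) = -9 + (V + 8) = -9 + (8 + V) = -1 + V)
W = -1 (W = -1/2 + (6 - 1*8)/4 = -1/2 + (6 - 8)/4 = -1/2 + (1/4)*(-2) = -1/2 - 1/2 = -1)
c(U, T) = -30 - 2*T (c(U, T) = ((-9 - T) - 6)*(5 - 3) = (-15 - T)*2 = -30 - 2*T)
c(W, l(6))*M(13) = (-30 - 2*0)*(-1 + 13) = (-30 + 0)*12 = -30*12 = -360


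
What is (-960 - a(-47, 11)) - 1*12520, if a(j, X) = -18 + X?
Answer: -13473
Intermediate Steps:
(-960 - a(-47, 11)) - 1*12520 = (-960 - (-18 + 11)) - 1*12520 = (-960 - 1*(-7)) - 12520 = (-960 + 7) - 12520 = -953 - 12520 = -13473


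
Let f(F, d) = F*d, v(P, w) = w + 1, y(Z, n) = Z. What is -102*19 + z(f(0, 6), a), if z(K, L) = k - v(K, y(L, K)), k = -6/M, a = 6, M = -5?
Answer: -9719/5 ≈ -1943.8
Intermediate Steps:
v(P, w) = 1 + w
k = 6/5 (k = -6/(-5) = -6*(-1/5) = 6/5 ≈ 1.2000)
z(K, L) = 1/5 - L (z(K, L) = 6/5 - (1 + L) = 6/5 + (-1 - L) = 1/5 - L)
-102*19 + z(f(0, 6), a) = -102*19 + (1/5 - 1*6) = -1938 + (1/5 - 6) = -1938 - 29/5 = -9719/5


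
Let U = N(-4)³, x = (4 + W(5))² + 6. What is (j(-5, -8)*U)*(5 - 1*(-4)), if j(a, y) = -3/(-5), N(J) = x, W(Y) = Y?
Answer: 17779581/5 ≈ 3.5559e+6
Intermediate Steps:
x = 87 (x = (4 + 5)² + 6 = 9² + 6 = 81 + 6 = 87)
N(J) = 87
j(a, y) = ⅗ (j(a, y) = -3*(-⅕) = ⅗)
U = 658503 (U = 87³ = 658503)
(j(-5, -8)*U)*(5 - 1*(-4)) = ((⅗)*658503)*(5 - 1*(-4)) = 1975509*(5 + 4)/5 = (1975509/5)*9 = 17779581/5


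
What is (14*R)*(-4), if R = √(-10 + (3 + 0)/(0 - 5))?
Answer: -56*I*√265/5 ≈ -182.32*I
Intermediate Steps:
R = I*√265/5 (R = √(-10 + 3/(-5)) = √(-10 + 3*(-⅕)) = √(-10 - ⅗) = √(-53/5) = I*√265/5 ≈ 3.2558*I)
(14*R)*(-4) = (14*(I*√265/5))*(-4) = (14*I*√265/5)*(-4) = -56*I*√265/5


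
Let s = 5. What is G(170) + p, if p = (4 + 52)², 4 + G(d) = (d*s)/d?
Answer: 3137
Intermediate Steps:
G(d) = 1 (G(d) = -4 + (d*5)/d = -4 + (5*d)/d = -4 + 5 = 1)
p = 3136 (p = 56² = 3136)
G(170) + p = 1 + 3136 = 3137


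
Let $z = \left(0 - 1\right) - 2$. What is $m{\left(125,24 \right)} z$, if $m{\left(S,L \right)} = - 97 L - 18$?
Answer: $7038$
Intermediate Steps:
$z = -3$ ($z = -1 - 2 = -3$)
$m{\left(S,L \right)} = -18 - 97 L$
$m{\left(125,24 \right)} z = \left(-18 - 2328\right) \left(-3\right) = \left(-2346\right) \left(-3\right) = 7038$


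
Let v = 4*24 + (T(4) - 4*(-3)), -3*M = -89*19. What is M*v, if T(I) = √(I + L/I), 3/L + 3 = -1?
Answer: 60876 + 1691*√61/12 ≈ 61977.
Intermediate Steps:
L = -¾ (L = 3/(-3 - 1) = 3/(-4) = 3*(-¼) = -¾ ≈ -0.75000)
T(I) = √(I - 3/(4*I))
M = 1691/3 (M = -(-89)*19/3 = -⅓*(-1691) = 1691/3 ≈ 563.67)
v = 108 + √61/4 (v = 4*24 + (√(-3/4 + 4*4)/2 - 4*(-3)) = 96 + (√(-3*¼ + 16)/2 + 12) = 96 + (√(-¾ + 16)/2 + 12) = 96 + (√(61/4)/2 + 12) = 96 + ((√61/2)/2 + 12) = 96 + (√61/4 + 12) = 96 + (12 + √61/4) = 108 + √61/4 ≈ 109.95)
M*v = 1691*(108 + √61/4)/3 = 60876 + 1691*√61/12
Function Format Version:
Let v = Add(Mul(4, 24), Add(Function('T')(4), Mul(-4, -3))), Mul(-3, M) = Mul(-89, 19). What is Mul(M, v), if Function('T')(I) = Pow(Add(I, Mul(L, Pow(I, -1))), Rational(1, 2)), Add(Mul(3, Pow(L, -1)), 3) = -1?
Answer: Add(60876, Mul(Rational(1691, 12), Pow(61, Rational(1, 2)))) ≈ 61977.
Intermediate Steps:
L = Rational(-3, 4) (L = Mul(3, Pow(Add(-3, -1), -1)) = Mul(3, Pow(-4, -1)) = Mul(3, Rational(-1, 4)) = Rational(-3, 4) ≈ -0.75000)
Function('T')(I) = Pow(Add(I, Mul(Rational(-3, 4), Pow(I, -1))), Rational(1, 2))
M = Rational(1691, 3) (M = Mul(Rational(-1, 3), Mul(-89, 19)) = Mul(Rational(-1, 3), -1691) = Rational(1691, 3) ≈ 563.67)
v = Add(108, Mul(Rational(1, 4), Pow(61, Rational(1, 2)))) (v = Add(Mul(4, 24), Add(Mul(Rational(1, 2), Pow(Add(Mul(-3, Pow(4, -1)), Mul(4, 4)), Rational(1, 2))), Mul(-4, -3))) = Add(96, Add(Mul(Rational(1, 2), Pow(Add(Mul(-3, Rational(1, 4)), 16), Rational(1, 2))), 12)) = Add(96, Add(Mul(Rational(1, 2), Pow(Add(Rational(-3, 4), 16), Rational(1, 2))), 12)) = Add(96, Add(Mul(Rational(1, 2), Pow(Rational(61, 4), Rational(1, 2))), 12)) = Add(96, Add(Mul(Rational(1, 2), Mul(Rational(1, 2), Pow(61, Rational(1, 2)))), 12)) = Add(96, Add(Mul(Rational(1, 4), Pow(61, Rational(1, 2))), 12)) = Add(96, Add(12, Mul(Rational(1, 4), Pow(61, Rational(1, 2))))) = Add(108, Mul(Rational(1, 4), Pow(61, Rational(1, 2)))) ≈ 109.95)
Mul(M, v) = Mul(Rational(1691, 3), Add(108, Mul(Rational(1, 4), Pow(61, Rational(1, 2))))) = Add(60876, Mul(Rational(1691, 12), Pow(61, Rational(1, 2))))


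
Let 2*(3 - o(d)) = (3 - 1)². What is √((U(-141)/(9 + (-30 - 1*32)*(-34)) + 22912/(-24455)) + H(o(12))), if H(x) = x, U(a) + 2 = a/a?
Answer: 2*√7874192085/709195 ≈ 0.25025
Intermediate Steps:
U(a) = -1 (U(a) = -2 + a/a = -2 + 1 = -1)
o(d) = 1 (o(d) = 3 - (3 - 1)²/2 = 3 - ½*2² = 3 - ½*4 = 3 - 2 = 1)
√((U(-141)/(9 + (-30 - 1*32)*(-34)) + 22912/(-24455)) + H(o(12))) = √((-1/(9 + (-30 - 1*32)*(-34)) + 22912/(-24455)) + 1) = √((-1/(9 + (-30 - 32)*(-34)) + 22912*(-1/24455)) + 1) = √((-1/(9 - 62*(-34)) - 22912/24455) + 1) = √((-1/(9 + 2108) - 22912/24455) + 1) = √((-1/2117 - 22912/24455) + 1) = √(-664783/709195 + 1) = √(44412/709195) = 2*√7874192085/709195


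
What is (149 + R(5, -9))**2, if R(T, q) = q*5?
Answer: 10816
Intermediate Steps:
R(T, q) = 5*q
(149 + R(5, -9))**2 = (149 + 5*(-9))**2 = (149 - 45)**2 = 104**2 = 10816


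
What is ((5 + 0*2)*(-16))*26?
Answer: -2080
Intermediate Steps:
((5 + 0*2)*(-16))*26 = ((5 + 0)*(-16))*26 = (5*(-16))*26 = -80*26 = -2080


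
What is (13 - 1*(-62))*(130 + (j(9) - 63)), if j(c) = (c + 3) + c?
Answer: 6600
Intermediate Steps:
j(c) = 3 + 2*c (j(c) = (3 + c) + c = 3 + 2*c)
(13 - 1*(-62))*(130 + (j(9) - 63)) = (13 - 1*(-62))*(130 + ((3 + 2*9) - 63)) = (13 + 62)*(130 + ((3 + 18) - 63)) = 75*(130 + (21 - 63)) = 75*(130 - 42) = 75*88 = 6600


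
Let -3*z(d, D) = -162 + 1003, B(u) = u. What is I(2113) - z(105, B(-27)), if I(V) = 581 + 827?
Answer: 5065/3 ≈ 1688.3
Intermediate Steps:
I(V) = 1408
z(d, D) = -841/3 (z(d, D) = -(-162 + 1003)/3 = -⅓*841 = -841/3)
I(2113) - z(105, B(-27)) = 1408 - 1*(-841/3) = 1408 + 841/3 = 5065/3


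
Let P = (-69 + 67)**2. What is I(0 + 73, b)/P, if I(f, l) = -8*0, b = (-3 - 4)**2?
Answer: 0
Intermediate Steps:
b = 49 (b = (-7)**2 = 49)
I(f, l) = 0
P = 4 (P = (-2)**2 = 4)
I(0 + 73, b)/P = 0/4 = 0*(1/4) = 0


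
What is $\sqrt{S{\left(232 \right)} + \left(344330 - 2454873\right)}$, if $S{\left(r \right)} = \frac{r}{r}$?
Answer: $i \sqrt{2110542} \approx 1452.8 i$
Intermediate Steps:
$S{\left(r \right)} = 1$
$\sqrt{S{\left(232 \right)} + \left(344330 - 2454873\right)} = \sqrt{1 + \left(344330 - 2454873\right)} = \sqrt{1 - 2110543} = \sqrt{-2110542} = i \sqrt{2110542}$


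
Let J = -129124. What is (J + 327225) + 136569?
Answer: 334670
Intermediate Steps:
(J + 327225) + 136569 = (-129124 + 327225) + 136569 = 198101 + 136569 = 334670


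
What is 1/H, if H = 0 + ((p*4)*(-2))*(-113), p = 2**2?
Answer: 1/3616 ≈ 0.00027655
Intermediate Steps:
p = 4
H = 3616 (H = 0 + ((4*4)*(-2))*(-113) = 0 + (16*(-2))*(-113) = 0 - 32*(-113) = 0 + 3616 = 3616)
1/H = 1/3616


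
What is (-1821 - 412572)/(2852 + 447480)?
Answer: -414393/450332 ≈ -0.92019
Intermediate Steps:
(-1821 - 412572)/(2852 + 447480) = -414393/450332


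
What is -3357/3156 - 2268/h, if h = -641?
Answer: 1668657/674332 ≈ 2.4745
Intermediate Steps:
-3357/3156 - 2268/h = -3357/3156 - 2268/(-641) = -3357*1/3156 - 2268*(-1/641) = -1119/1052 + 2268/641 = 1668657/674332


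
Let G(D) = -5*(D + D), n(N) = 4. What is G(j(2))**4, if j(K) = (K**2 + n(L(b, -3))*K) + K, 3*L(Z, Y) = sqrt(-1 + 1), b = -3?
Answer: 384160000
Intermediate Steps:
L(Z, Y) = 0 (L(Z, Y) = sqrt(-1 + 1)/3 = sqrt(0)/3 = (1/3)*0 = 0)
j(K) = K**2 + 5*K (j(K) = (K**2 + 4*K) + K = K**2 + 5*K)
G(D) = -10*D
G(j(2))**4 = (-20*(5 + 2))**4 = (-20*7)**4 = (-10*14)**4 = (-140)**4 = 384160000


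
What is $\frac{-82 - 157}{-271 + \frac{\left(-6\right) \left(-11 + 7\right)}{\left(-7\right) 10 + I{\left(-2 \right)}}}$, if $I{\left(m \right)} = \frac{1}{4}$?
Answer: $\frac{22227}{25235} \approx 0.8808$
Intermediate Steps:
$I{\left(m \right)} = \frac{1}{4}$
$\frac{-82 - 157}{-271 + \frac{\left(-6\right) \left(-11 + 7\right)}{\left(-7\right) 10 + I{\left(-2 \right)}}} = \frac{-82 - 157}{-271 + \frac{\left(-6\right) \left(-11 + 7\right)}{\left(-7\right) 10 + \frac{1}{4}}} = - \frac{239}{-271 + \frac{\left(-6\right) \left(-4\right)}{-70 + \frac{1}{4}}} = - \frac{239}{-271 + \frac{24}{- \frac{279}{4}}} = - \frac{239}{-271 + 24 \left(- \frac{4}{279}\right)} = - \frac{239}{-271 - \frac{32}{93}} = - \frac{239}{- \frac{25235}{93}} = \left(-239\right) \left(- \frac{93}{25235}\right) = \frac{22227}{25235}$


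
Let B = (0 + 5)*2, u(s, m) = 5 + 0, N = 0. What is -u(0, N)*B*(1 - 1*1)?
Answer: 0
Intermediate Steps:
u(s, m) = 5
B = 10 (B = 5*2 = 10)
-u(0, N)*B*(1 - 1*1) = -5*10*(1 - 1*1) = -50*(1 - 1) = -50*0 = -1*0 = 0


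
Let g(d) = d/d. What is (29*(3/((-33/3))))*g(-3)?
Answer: -87/11 ≈ -7.9091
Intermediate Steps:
g(d) = 1
(29*(3/((-33/3))))*g(-3) = (29*(3/((-33/3))))*1 = (29*(3/((-33*1/3))))*1 = (29*(3/(-11)))*1 = (29*(3*(-1/11)))*1 = (29*(-3/11))*1 = -87/11*1 = -87/11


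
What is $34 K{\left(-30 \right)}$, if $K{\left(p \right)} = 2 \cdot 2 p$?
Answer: $-4080$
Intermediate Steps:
$K{\left(p \right)} = 4 p$
$34 K{\left(-30 \right)} = 34 \cdot 4 \left(-30\right) = 34 \left(-120\right) = -4080$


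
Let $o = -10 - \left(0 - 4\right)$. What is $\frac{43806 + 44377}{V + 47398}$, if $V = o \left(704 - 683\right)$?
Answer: $\frac{88183}{47272} \approx 1.8654$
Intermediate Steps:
$o = -6$ ($o = -10 - -4 = -10 + 4 = -6$)
$V = -126$ ($V = - 6 \left(704 - 683\right) = \left(-6\right) 21 = -126$)
$\frac{43806 + 44377}{V + 47398} = \frac{43806 + 44377}{-126 + 47398} = \frac{88183}{47272}$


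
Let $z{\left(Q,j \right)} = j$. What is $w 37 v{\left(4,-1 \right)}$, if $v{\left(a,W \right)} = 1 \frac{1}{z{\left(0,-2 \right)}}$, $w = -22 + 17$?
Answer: $\frac{185}{2} \approx 92.5$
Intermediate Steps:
$w = -5$
$v{\left(a,W \right)} = - \frac{1}{2}$ ($v{\left(a,W \right)} = 1 \frac{1}{-2} = 1 \left(- \frac{1}{2}\right) = - \frac{1}{2}$)
$w 37 v{\left(4,-1 \right)} = \left(-5\right) 37 \left(- \frac{1}{2}\right) = \left(-185\right) \left(- \frac{1}{2}\right) = \frac{185}{2}$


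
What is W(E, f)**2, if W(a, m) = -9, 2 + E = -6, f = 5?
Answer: 81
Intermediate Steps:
E = -8 (E = -2 - 6 = -8)
W(E, f)**2 = (-9)**2 = 81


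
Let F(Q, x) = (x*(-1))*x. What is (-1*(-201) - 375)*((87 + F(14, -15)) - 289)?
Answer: 74298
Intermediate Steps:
F(Q, x) = -x² (F(Q, x) = (-x)*x = -x²)
(-1*(-201) - 375)*((87 + F(14, -15)) - 289) = (-1*(-201) - 375)*((87 - 1*(-15)²) - 289) = (201 - 375)*((87 - 1*225) - 289) = -174*((87 - 225) - 289) = -174*(-138 - 289) = -174*(-427) = 74298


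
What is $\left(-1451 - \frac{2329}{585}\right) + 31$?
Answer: $- \frac{833029}{585} \approx -1424.0$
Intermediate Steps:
$\left(-1451 - \frac{2329}{585}\right) + 31 = - \frac{851164}{585} + 31 = - \frac{833029}{585}$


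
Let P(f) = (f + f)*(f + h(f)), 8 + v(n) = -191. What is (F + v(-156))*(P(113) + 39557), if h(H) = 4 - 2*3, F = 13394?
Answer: 852964385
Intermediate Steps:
h(H) = -2 (h(H) = 4 - 6 = -2)
v(n) = -199 (v(n) = -8 - 191 = -199)
P(f) = 2*f*(-2 + f) (P(f) = (f + f)*(f - 2) = (2*f)*(-2 + f) = 2*f*(-2 + f))
(F + v(-156))*(P(113) + 39557) = (13394 - 199)*(2*113*(-2 + 113) + 39557) = 13195*(2*113*111 + 39557) = 13195*(25086 + 39557) = 13195*64643 = 852964385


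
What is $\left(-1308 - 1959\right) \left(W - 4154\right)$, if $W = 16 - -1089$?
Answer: $9961083$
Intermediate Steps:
$W = 1105$ ($W = 16 + 1089 = 1105$)
$\left(-1308 - 1959\right) \left(W - 4154\right) = \left(-1308 - 1959\right) \left(1105 - 4154\right) = \left(-1308 - 1959\right) \left(-3049\right) = \left(-3267\right) \left(-3049\right) = 9961083$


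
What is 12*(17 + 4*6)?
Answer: 492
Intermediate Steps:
12*(17 + 4*6) = 12*(17 + 24) = 12*41 = 492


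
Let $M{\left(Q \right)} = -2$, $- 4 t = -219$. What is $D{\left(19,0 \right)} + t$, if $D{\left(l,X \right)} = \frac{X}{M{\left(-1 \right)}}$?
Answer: $\frac{219}{4} \approx 54.75$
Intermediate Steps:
$t = \frac{219}{4}$ ($t = \left(- \frac{1}{4}\right) \left(-219\right) = \frac{219}{4} \approx 54.75$)
$D{\left(l,X \right)} = - \frac{X}{2}$ ($D{\left(l,X \right)} = \frac{X}{-2} = X \left(- \frac{1}{2}\right) = - \frac{X}{2}$)
$D{\left(19,0 \right)} + t = \left(- \frac{1}{2}\right) 0 + \frac{219}{4} = 0 + \frac{219}{4} = \frac{219}{4}$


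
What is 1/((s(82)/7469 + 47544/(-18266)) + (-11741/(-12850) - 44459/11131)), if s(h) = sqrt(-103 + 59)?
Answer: -49185472519836612350841558766350/279537409813777839550864825916899 - 2317401619202994693233795000*I*sqrt(11)/279537409813777839550864825916899 ≈ -0.17595 - 2.7495e-5*I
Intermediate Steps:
s(h) = 2*I*sqrt(11) (s(h) = sqrt(-44) = 2*I*sqrt(11))
1/((s(82)/7469 + 47544/(-18266)) + (-11741/(-12850) - 44459/11131)) = 1/(((2*I*sqrt(11))/7469 + 47544/(-18266)) + (-11741/(-12850) - 44459/11131)) = 1/(((2*I*sqrt(11))*(1/7469) + 47544*(-1/18266)) + (-11741*(-1/12850) - 44459*1/11131)) = 1/((2*I*sqrt(11)/7469 - 23772/9133) + (11741/12850 - 44459/11131)) = 1/((-23772/9133 + 2*I*sqrt(11)/7469) - 440609079/143033350) = 1/(-7424271514707/1306323585550 + 2*I*sqrt(11)/7469)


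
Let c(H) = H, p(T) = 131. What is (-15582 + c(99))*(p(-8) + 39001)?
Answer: -605880756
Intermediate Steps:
(-15582 + c(99))*(p(-8) + 39001) = (-15582 + 99)*(131 + 39001) = -15483*39132 = -605880756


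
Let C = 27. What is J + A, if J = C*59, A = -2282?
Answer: -689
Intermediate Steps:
J = 1593 (J = 27*59 = 1593)
J + A = 1593 - 2282 = -689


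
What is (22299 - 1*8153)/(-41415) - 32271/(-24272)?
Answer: 90286523/91384080 ≈ 0.98799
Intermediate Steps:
(22299 - 1*8153)/(-41415) - 32271/(-24272) = (22299 - 8153)*(-1/41415) - 32271*(-1/24272) = 14146*(-1/41415) + 32271/24272 = -1286/3765 + 32271/24272 = 90286523/91384080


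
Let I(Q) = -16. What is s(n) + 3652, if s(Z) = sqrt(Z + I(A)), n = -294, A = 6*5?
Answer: 3652 + I*sqrt(310) ≈ 3652.0 + 17.607*I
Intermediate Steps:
A = 30
s(Z) = sqrt(-16 + Z) (s(Z) = sqrt(Z - 16) = sqrt(-16 + Z))
s(n) + 3652 = sqrt(-16 - 294) + 3652 = sqrt(-310) + 3652 = I*sqrt(310) + 3652 = 3652 + I*sqrt(310)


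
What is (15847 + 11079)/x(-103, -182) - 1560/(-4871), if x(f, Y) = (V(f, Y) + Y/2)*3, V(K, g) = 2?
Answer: -130740026/1300557 ≈ -100.53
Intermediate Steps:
x(f, Y) = 6 + 3*Y/2 (x(f, Y) = (2 + Y/2)*3 = 6 + 3*Y/2)
(15847 + 11079)/x(-103, -182) - 1560/(-4871) = (15847 + 11079)/(6 + (3/2)*(-182)) - 1560/(-4871) = 26926/(6 - 273) - 1560*(-1/4871) = 26926/(-267) + 1560/4871 = 26926*(-1/267) + 1560/4871 = -26926/267 + 1560/4871 = -130740026/1300557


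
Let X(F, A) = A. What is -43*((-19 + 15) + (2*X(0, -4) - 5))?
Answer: 731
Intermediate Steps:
-43*((-19 + 15) + (2*X(0, -4) - 5)) = -43*((-19 + 15) + (2*(-4) - 5)) = -43*(-4 + (-8 - 5)) = -43*(-4 - 13) = -43*(-17) = 731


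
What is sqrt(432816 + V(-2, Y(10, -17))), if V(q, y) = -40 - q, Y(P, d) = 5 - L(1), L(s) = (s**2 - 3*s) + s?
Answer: sqrt(432778) ≈ 657.86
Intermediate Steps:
L(s) = s**2 - 2*s
Y(P, d) = 6 (Y(P, d) = 5 - (-2 + 1) = 5 - (-1) = 5 - 1*(-1) = 5 + 1 = 6)
sqrt(432816 + V(-2, Y(10, -17))) = sqrt(432816 + (-40 - 1*(-2))) = sqrt(432816 + (-40 + 2)) = sqrt(432816 - 38) = sqrt(432778)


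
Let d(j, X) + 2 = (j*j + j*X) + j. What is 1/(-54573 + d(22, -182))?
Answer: -1/58073 ≈ -1.7220e-5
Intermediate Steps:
d(j, X) = -2 + j + j² + X*j (d(j, X) = -2 + ((j*j + j*X) + j) = -2 + ((j² + X*j) + j) = -2 + (j + j² + X*j) = -2 + j + j² + X*j)
1/(-54573 + d(22, -182)) = 1/(-54573 + (-2 + 22 + 22² - 182*22)) = 1/(-54573 + (-2 + 22 + 484 - 4004)) = 1/(-54573 - 3500) = 1/(-58073) = -1/58073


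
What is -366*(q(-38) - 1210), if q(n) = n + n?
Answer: 470676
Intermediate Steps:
q(n) = 2*n
-366*(q(-38) - 1210) = -366*(2*(-38) - 1210) = -366*(-76 - 1210) = -366*(-1286) = 470676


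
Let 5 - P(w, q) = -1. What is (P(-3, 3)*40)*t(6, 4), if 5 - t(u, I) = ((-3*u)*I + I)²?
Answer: -1108560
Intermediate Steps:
P(w, q) = 6 (P(w, q) = 5 - 1*(-1) = 5 + 1 = 6)
t(u, I) = 5 - (I - 3*I*u)² (t(u, I) = 5 - ((-3*u)*I + I)² = 5 - (-3*I*u + I)² = 5 - (I - 3*I*u)²)
(P(-3, 3)*40)*t(6, 4) = (6*40)*(5 - 1*4²*(-1 + 3*6)²) = 240*(5 - 1*16*(-1 + 18)²) = 240*(5 - 1*16*17²) = 240*(5 - 1*16*289) = 240*(5 - 4624) = 240*(-4619) = -1108560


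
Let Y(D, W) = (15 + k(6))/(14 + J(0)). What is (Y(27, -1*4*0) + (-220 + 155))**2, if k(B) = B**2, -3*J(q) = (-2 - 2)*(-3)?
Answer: 358801/100 ≈ 3588.0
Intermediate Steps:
J(q) = -4 (J(q) = -(-2 - 2)*(-3)/3 = -(-4)*(-3)/3 = -1/3*12 = -4)
Y(D, W) = 51/10 (Y(D, W) = (15 + 6**2)/(14 - 4) = (15 + 36)/10 = 51*(1/10) = 51/10)
(Y(27, -1*4*0) + (-220 + 155))**2 = (51/10 + (-220 + 155))**2 = (51/10 - 65)**2 = (-599/10)**2 = 358801/100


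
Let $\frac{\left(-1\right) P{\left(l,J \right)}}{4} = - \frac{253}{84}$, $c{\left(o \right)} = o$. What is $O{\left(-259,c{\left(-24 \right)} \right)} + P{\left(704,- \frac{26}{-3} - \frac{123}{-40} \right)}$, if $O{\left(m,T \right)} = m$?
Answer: $- \frac{5186}{21} \approx -246.95$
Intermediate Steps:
$P{\left(l,J \right)} = \frac{253}{21}$ ($P{\left(l,J \right)} = - 4 \left(- \frac{253}{84}\right) = - 4 \left(\left(-253\right) \frac{1}{84}\right) = \left(-4\right) \left(- \frac{253}{84}\right) = \frac{253}{21}$)
$O{\left(-259,c{\left(-24 \right)} \right)} + P{\left(704,- \frac{26}{-3} - \frac{123}{-40} \right)} = -259 + \frac{253}{21} = - \frac{5186}{21}$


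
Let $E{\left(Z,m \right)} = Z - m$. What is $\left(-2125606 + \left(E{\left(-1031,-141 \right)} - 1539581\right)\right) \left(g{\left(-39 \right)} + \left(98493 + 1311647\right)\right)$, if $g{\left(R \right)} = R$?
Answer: $-5169538843777$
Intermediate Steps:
$\left(-2125606 + \left(E{\left(-1031,-141 \right)} - 1539581\right)\right) \left(g{\left(-39 \right)} + \left(98493 + 1311647\right)\right) = \left(-2125606 - 1540471\right) \left(-39 + \left(98493 + 1311647\right)\right) = \left(-2125606 + \left(\left(-1031 + 141\right) - 1539581\right)\right) \left(-39 + 1410140\right) = \left(-2125606 - 1540471\right) 1410101 = \left(-3666077\right) 1410101 = -5169538843777$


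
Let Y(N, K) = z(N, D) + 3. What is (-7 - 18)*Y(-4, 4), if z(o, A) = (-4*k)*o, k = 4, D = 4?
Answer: -1675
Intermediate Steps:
z(o, A) = -16*o (z(o, A) = (-4*4)*o = -16*o)
Y(N, K) = 3 - 16*N (Y(N, K) = -16*N + 3 = 3 - 16*N)
(-7 - 18)*Y(-4, 4) = (-7 - 18)*(3 - 16*(-4)) = -25*(3 + 64) = -25*67 = -1675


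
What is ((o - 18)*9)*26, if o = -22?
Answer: -9360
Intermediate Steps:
((o - 18)*9)*26 = ((-22 - 18)*9)*26 = -40*9*26 = -360*26 = -9360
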